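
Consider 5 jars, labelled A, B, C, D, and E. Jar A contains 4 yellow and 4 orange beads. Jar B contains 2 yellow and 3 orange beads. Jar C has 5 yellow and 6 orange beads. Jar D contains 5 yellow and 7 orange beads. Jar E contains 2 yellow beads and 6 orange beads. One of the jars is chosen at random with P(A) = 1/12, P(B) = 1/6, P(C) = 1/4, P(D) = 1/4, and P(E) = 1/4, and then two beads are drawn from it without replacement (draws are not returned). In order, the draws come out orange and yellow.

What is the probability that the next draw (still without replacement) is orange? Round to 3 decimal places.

Under each hypothesis, the probability of the observed sequence is: P(data | jar A) = (4/8)(4/7) = 0.28571; P(data | jar B) = (3/5)(2/4) = 0.3; P(data | jar C) = (6/11)(5/10) = 0.27273; P(data | jar D) = (7/12)(5/11) = 0.26515; P(data | jar E) = (6/8)(2/7) = 0.21429.
Multiplying each by its prior: 1/12 · 0.28571 = 0.02381, 1/6 · 0.3 = 0.05, 1/4 · 0.27273 = 0.068182, 1/4 · 0.26515 = 0.066288, 1/4 · 0.21429 = 0.053571; with total 0.26185.
Dividing through by the total gives posterior P(jar A | data) = 0.090928, P(jar B | data) = 0.19095, P(jar C | data) = 0.26038, P(jar D | data) = 0.25315, P(jar E | data) = 0.20459.
So P(orange next | data) = Σ P(orange next | H) P(H | data) = (1/2)(0.090928) + (2/3)(0.19095) + (5/9)(0.26038) + (3/5)(0.25315) + (5/6)(0.20459) = 0.6398.

0.640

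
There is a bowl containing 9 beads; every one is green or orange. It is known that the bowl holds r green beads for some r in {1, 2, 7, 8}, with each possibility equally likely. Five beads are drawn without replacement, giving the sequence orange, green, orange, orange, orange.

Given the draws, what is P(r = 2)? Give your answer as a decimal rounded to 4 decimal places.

Compute the likelihood of the observed sequence for each case: P(data | r = 1) = (8/9)(1/8)(7/7)(6/6)(5/5) = 1/9; P(data | r = 2) = (7/9)(2/8)(6/7)(5/6)(4/5) = 1/9; P(data | r = 7) = (2/9)(7/8)(1/7)(0/6) = 0; P(data | r = 8) = (1/9)(8/8)(0/7) = 0.
Multiplying each by its prior: 1/4 · 1/9 = 1/36, 1/4 · 1/9 = 1/36, 1/4 · 0 = 0, 1/4 · 0 = 0; summing to 1/18.
So P(r = 2 | data) = (1/36) / (1/18) = 1/2.

0.5000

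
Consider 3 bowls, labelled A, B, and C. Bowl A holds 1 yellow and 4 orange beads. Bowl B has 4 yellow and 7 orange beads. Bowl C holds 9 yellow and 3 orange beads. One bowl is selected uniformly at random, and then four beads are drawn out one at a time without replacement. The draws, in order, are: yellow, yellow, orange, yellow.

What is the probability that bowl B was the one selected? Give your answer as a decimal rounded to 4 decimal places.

Compute the likelihood of the observed sequence for each case: P(data | bowl A) = (1/5)(0/4) = 0; P(data | bowl B) = (4/11)(3/10)(7/9)(2/8) = 7/330; P(data | bowl C) = (9/12)(8/11)(3/10)(7/9) = 7/55.
Weighting by the prior gives 1/3 · 0 = 0, 1/3 · 7/330 = 7/990, 1/3 · 7/55 = 7/165; with total 49/990.
So P(bowl B | data) = (7/990) / (49/990) = 1/7.

0.1429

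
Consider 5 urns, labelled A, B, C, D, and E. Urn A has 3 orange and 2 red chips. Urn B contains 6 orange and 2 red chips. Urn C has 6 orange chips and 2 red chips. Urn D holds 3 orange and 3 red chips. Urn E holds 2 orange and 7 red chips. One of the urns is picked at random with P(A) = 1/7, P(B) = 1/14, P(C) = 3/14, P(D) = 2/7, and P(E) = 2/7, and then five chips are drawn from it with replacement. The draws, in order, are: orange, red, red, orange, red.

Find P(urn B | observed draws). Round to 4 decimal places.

0.0294

Compute the likelihood of the observed sequence for each case: P(data | urn A) = (3/5)(2/5)(2/5)(3/5)(2/5) = 0.02304; P(data | urn B) = (6/8)(2/8)(2/8)(6/8)(2/8) = 0.0087891; P(data | urn C) = (6/8)(2/8)(2/8)(6/8)(2/8) = 0.0087891; P(data | urn D) = (3/6)(3/6)(3/6)(3/6)(3/6) = 0.03125; P(data | urn E) = (2/9)(7/9)(7/9)(2/9)(7/9) = 0.023235.
Weighting by the prior gives 1/7 · 0.02304 = 0.0032914, 1/14 · 0.0087891 = 0.00062779, 3/14 · 0.0087891 = 0.0018834, 2/7 · 0.03125 = 0.0089286, 2/7 · 0.023235 = 0.0066386; summing to 0.02137.
So P(urn B | data) = (0.00062779) / (0.02137) = 0.029378.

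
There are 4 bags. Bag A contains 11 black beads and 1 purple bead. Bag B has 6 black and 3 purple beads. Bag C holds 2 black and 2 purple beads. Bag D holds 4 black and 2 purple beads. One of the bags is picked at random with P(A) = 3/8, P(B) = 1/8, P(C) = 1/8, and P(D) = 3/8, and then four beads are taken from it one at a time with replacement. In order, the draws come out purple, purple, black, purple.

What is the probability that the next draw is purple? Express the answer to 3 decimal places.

0.395

Compute the likelihood of the observed sequence for each case: P(data | bag A) = (1/12)(1/12)(11/12)(1/12) = 0.00053048; P(data | bag B) = (3/9)(3/9)(6/9)(3/9) = 0.024691; P(data | bag C) = (2/4)(2/4)(2/4)(2/4) = 0.0625; P(data | bag D) = (2/6)(2/6)(4/6)(2/6) = 0.024691.
Weighting by the prior gives 3/8 · 0.00053048 = 0.00019893, 1/8 · 0.024691 = 0.0030864, 1/8 · 0.0625 = 0.0078125, 3/8 · 0.024691 = 0.0092593; with total 0.020357.
Dividing through by the total gives posterior P(bag A | data) = 0.009772, P(bag B | data) = 0.15161, P(bag C | data) = 0.38377, P(bag D | data) = 0.45484.
Averaging over the posterior, P(purple next | data) = (1/12)(0.009772) + (1/3)(0.15161) + (1/2)(0.38377) + (1/3)(0.45484) = 0.39485.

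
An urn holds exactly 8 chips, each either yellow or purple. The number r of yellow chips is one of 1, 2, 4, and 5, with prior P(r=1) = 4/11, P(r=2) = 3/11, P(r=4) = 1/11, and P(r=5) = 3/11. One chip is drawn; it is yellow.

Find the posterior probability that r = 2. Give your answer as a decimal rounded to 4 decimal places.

0.2069

Under each hypothesis, the probability of this draw is: P(data | r = 1) = (1/8) = 1/8; P(data | r = 2) = (2/8) = 1/4; P(data | r = 4) = (4/8) = 1/2; P(data | r = 5) = (5/8) = 5/8.
The prior-weighted likelihoods are 4/11 · 1/8 = 1/22, 3/11 · 1/4 = 3/44, 1/11 · 1/2 = 1/22, 3/11 · 5/8 = 15/88; with total 29/88.
Hence P(r = 2 | data) = (3/44) / (29/88) = 6/29.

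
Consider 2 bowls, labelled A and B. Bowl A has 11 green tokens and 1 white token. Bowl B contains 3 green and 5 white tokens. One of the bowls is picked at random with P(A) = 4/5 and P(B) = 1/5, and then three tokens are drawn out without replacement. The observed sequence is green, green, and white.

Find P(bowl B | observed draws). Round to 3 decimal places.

Compute the likelihood of the observed sequence for each case: P(data | bowl A) = (11/12)(10/11)(1/10) = 1/12; P(data | bowl B) = (3/8)(2/7)(5/6) = 5/56.
Multiplying each by its prior: 4/5 · 1/12 = 1/15, 1/5 · 5/56 = 1/56; with total 71/840.
So P(bowl B | data) = (1/56) / (71/840) = 15/71.

0.211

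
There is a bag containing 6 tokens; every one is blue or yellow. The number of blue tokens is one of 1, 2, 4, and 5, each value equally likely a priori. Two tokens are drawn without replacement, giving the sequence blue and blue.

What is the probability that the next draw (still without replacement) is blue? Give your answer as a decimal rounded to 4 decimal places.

0.6176

Compute the likelihood of the observed sequence for each case: P(data | r = 1) = (1/6)(0/5) = 0; P(data | r = 2) = (2/6)(1/5) = 1/15; P(data | r = 4) = (4/6)(3/5) = 2/5; P(data | r = 5) = (5/6)(4/5) = 2/3.
Multiplying each by its prior: 1/4 · 0 = 0, 1/4 · 1/15 = 1/60, 1/4 · 2/5 = 1/10, 1/4 · 2/3 = 1/6; with total 17/60.
Normalising, the posterior is P(r = 1 | data) = 0, P(r = 2 | data) = 1/17, P(r = 4 | data) = 6/17, P(r = 5 | data) = 10/17.
The predictive probability is P(blue next | data) = (0)(1/17) + (1/2)(6/17) + (3/4)(10/17) = 21/34.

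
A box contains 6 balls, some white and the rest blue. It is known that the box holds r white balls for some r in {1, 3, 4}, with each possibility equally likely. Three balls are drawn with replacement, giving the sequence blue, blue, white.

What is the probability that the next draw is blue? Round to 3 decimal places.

For each hypothesis, P(data | H) works out to: P(data | r = 1) = (5/6)(5/6)(1/6) = 25/216; P(data | r = 3) = (3/6)(3/6)(3/6) = 1/8; P(data | r = 4) = (2/6)(2/6)(4/6) = 2/27.
The prior-weighted likelihoods are 1/3 · 25/216 = 25/648, 1/3 · 1/8 = 1/24, 1/3 · 2/27 = 2/81; these sum to 17/162.
The posterior is then P(r = 1 | data) = 25/68, P(r = 3 | data) = 27/68, P(r = 4 | data) = 4/17.
Averaging over the posterior, P(blue next | data) = (5/6)(25/68) + (1/2)(27/68) + (1/3)(4/17) = 7/12.

0.583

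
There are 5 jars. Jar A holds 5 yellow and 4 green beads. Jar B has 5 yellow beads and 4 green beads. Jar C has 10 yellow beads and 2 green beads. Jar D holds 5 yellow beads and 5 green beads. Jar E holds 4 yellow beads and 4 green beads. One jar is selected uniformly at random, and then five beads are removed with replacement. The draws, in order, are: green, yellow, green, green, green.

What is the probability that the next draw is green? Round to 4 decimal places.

Compute the likelihood of the observed sequence for each case: P(data | jar A) = (4/9)(5/9)(4/9)(4/9)(4/9) = 0.021677; P(data | jar B) = (4/9)(5/9)(4/9)(4/9)(4/9) = 0.021677; P(data | jar C) = (2/12)(10/12)(2/12)(2/12)(2/12) = 0.000643; P(data | jar D) = (5/10)(5/10)(5/10)(5/10)(5/10) = 0.03125; P(data | jar E) = (4/8)(4/8)(4/8)(4/8)(4/8) = 0.03125.
The prior-weighted likelihoods are 1/5 · 0.021677 = 0.0043354, 1/5 · 0.021677 = 0.0043354, 1/5 · 0.000643 = 0.0001286, 1/5 · 0.03125 = 0.00625, 1/5 · 0.03125 = 0.00625; these sum to 0.021299.
The posterior is then P(jar A | data) = 0.20355, P(jar B | data) = 0.20355, P(jar C | data) = 0.0060378, P(jar D | data) = 0.29344, P(jar E | data) = 0.29344.
So P(green next | data) = Σ P(green next | H) P(H | data) = (4/9)(0.20355) + (4/9)(0.20355) + (1/6)(0.0060378) + (1/2)(0.29344) + (1/2)(0.29344) = 0.47537.

0.4754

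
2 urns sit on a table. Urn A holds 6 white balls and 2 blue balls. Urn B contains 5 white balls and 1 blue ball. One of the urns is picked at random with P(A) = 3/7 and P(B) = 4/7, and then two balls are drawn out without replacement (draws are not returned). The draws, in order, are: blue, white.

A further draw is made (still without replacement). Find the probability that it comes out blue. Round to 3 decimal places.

Compute the likelihood of the observed sequence for each case: P(data | urn A) = (2/8)(6/7) = 3/14; P(data | urn B) = (1/6)(5/5) = 1/6.
Weighting by the prior gives 3/7 · 3/14 = 9/98, 4/7 · 1/6 = 2/21; these sum to 55/294.
Normalising, the posterior is P(urn A | data) = 27/55, P(urn B | data) = 28/55.
Averaging over the posterior, P(blue next | data) = (1/6)(27/55) + (0)(28/55) = 9/110.

0.082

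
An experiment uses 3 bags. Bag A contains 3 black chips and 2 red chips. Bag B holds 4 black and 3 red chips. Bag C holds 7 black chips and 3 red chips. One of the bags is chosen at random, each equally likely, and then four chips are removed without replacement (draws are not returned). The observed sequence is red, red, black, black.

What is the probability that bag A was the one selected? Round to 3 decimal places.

0.424

Compute the likelihood of the observed sequence for each case: P(data | bag A) = (2/5)(1/4)(3/3)(2/2) = 1/10; P(data | bag B) = (3/7)(2/6)(4/5)(3/4) = 3/35; P(data | bag C) = (3/10)(2/9)(7/8)(6/7) = 1/20.
The prior-weighted likelihoods are 1/3 · 1/10 = 1/30, 1/3 · 3/35 = 1/35, 1/3 · 1/20 = 1/60; with total 11/140.
So P(bag A | data) = (1/30) / (11/140) = 14/33.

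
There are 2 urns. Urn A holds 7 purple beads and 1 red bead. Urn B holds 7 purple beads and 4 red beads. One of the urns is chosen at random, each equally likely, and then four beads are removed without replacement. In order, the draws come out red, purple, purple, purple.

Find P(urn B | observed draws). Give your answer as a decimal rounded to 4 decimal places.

0.4590

For each hypothesis, P(data | H) works out to: P(data | urn A) = (1/8)(7/7)(6/6)(5/5) = 1/8; P(data | urn B) = (4/11)(7/10)(6/9)(5/8) = 7/66.
The prior-weighted likelihoods are 1/2 · 1/8 = 1/16, 1/2 · 7/66 = 7/132; with total 61/528.
Hence P(urn B | data) = (7/132) / (61/528) = 28/61.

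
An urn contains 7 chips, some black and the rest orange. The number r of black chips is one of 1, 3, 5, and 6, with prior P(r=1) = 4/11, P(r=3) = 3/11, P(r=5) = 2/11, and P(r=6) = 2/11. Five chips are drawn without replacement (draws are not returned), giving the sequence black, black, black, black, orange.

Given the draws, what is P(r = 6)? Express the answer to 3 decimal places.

0.600

Under each hypothesis, the probability of the observed sequence is: P(data | r = 1) = (1/7)(0/6) = 0; P(data | r = 3) = (3/7)(2/6)(1/5)(0/4) = 0; P(data | r = 5) = (5/7)(4/6)(3/5)(2/4)(2/3) = 2/21; P(data | r = 6) = (6/7)(5/6)(4/5)(3/4)(1/3) = 1/7.
Multiplying each by its prior: 4/11 · 0 = 0, 3/11 · 0 = 0, 2/11 · 2/21 = 4/231, 2/11 · 1/7 = 2/77; these sum to 10/231.
By Bayes' rule, P(r = 6 | data) = (2/77) / (10/231) = 3/5.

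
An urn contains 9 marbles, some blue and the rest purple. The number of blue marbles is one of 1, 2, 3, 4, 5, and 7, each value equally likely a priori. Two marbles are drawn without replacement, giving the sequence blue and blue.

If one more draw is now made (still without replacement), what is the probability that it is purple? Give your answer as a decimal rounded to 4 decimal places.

0.4774

Under each hypothesis, the probability of the observed sequence is: P(data | r = 1) = (1/9)(0/8) = 0; P(data | r = 2) = (2/9)(1/8) = 1/36; P(data | r = 3) = (3/9)(2/8) = 1/12; P(data | r = 4) = (4/9)(3/8) = 1/6; P(data | r = 5) = (5/9)(4/8) = 5/18; P(data | r = 7) = (7/9)(6/8) = 7/12.
Multiplying each by its prior: 1/6 · 0 = 0, 1/6 · 1/36 = 1/216, 1/6 · 1/12 = 1/72, 1/6 · 1/6 = 1/36, 1/6 · 5/18 = 5/108, 1/6 · 7/12 = 7/72; these sum to 41/216.
Normalising, the posterior is P(r = 1 | data) = 0, P(r = 2 | data) = 1/41, P(r = 3 | data) = 3/41, P(r = 4 | data) = 6/41, P(r = 5 | data) = 10/41, P(r = 7 | data) = 21/41.
Averaging over the posterior, P(purple next | data) = (1)(1/41) + (6/7)(3/41) + (5/7)(6/41) + (4/7)(10/41) + (2/7)(21/41) = 137/287.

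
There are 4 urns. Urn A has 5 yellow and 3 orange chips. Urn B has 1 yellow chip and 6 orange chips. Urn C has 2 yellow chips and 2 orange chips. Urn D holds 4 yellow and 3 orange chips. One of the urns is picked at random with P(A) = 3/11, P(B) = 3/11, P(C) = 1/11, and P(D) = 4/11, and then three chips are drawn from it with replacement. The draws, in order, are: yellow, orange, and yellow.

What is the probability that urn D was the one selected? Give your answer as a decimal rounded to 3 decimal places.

Compute the likelihood of the observed sequence for each case: P(data | urn A) = (5/8)(3/8)(5/8) = 0.14648; P(data | urn B) = (1/7)(6/7)(1/7) = 0.017493; P(data | urn C) = (2/4)(2/4)(2/4) = 0.125; P(data | urn D) = (4/7)(3/7)(4/7) = 0.13994.
Weighting by the prior gives 3/11 · 0.14648 = 0.03995, 3/11 · 0.017493 = 0.0047707, 1/11 · 0.125 = 0.011364, 4/11 · 0.13994 = 0.050888; summing to 0.10697.
So P(urn D | data) = (0.050888) / (0.10697) = 0.47571.

0.476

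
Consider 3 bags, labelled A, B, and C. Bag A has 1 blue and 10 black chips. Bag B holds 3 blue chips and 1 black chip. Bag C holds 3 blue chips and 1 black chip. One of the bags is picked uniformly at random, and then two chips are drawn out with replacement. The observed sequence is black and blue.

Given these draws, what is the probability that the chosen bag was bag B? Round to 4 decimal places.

For each hypothesis, P(data | H) works out to: P(data | bag A) = (10/11)(1/11) = 0.082645; P(data | bag B) = (1/4)(3/4) = 0.1875; P(data | bag C) = (1/4)(3/4) = 0.1875.
The prior-weighted likelihoods are 1/3 · 0.082645 = 0.027548, 1/3 · 0.1875 = 0.0625, 1/3 · 0.1875 = 0.0625; summing to 0.15255.
So P(bag B | data) = (0.0625) / (0.15255) = 0.40971.

0.4097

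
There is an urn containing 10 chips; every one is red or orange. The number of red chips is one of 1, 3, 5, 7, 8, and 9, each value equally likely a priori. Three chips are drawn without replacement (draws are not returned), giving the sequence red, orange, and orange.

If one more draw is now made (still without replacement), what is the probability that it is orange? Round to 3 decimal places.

0.592

The likelihood of the observed sequence under each hypothesis: P(data | r = 1) = (1/10)(9/9)(8/8) = 0.1; P(data | r = 3) = (3/10)(7/9)(6/8) = 0.175; P(data | r = 5) = (5/10)(5/9)(4/8) = 0.13889; P(data | r = 7) = (7/10)(3/9)(2/8) = 0.058333; P(data | r = 8) = (8/10)(2/9)(1/8) = 0.022222; P(data | r = 9) = (9/10)(1/9)(0/8) = 0.
Weighting by the prior gives 1/6 · 0.1 = 0.016667, 1/6 · 0.175 = 0.029167, 1/6 · 0.13889 = 0.023148, 1/6 · 0.058333 = 0.0097222, 1/6 · 0.022222 = 0.0037037, 1/6 · 0 = 0; summing to 0.082407.
Dividing through by the total gives posterior P(r = 1 | data) = 0.20225, P(r = 3 | data) = 0.35393, P(r = 5 | data) = 0.2809, P(r = 7 | data) = 0.11798, P(r = 8 | data) = 0.044944, P(r = 9 | data) = 0.
Averaging over the posterior, P(orange next | data) = (1)(0.20225) + (5/7)(0.35393) + (3/7)(0.2809) + (1/7)(0.11798) + (0)(0.044944) = 0.5923.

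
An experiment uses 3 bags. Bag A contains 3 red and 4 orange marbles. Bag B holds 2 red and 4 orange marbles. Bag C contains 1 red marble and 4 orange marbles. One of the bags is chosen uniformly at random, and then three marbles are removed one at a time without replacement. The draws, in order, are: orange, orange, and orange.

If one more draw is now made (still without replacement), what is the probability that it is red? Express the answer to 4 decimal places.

For each hypothesis, P(data | H) works out to: P(data | bag A) = (4/7)(3/6)(2/5) = 4/35; P(data | bag B) = (4/6)(3/5)(2/4) = 1/5; P(data | bag C) = (4/5)(3/4)(2/3) = 2/5.
Multiplying each by its prior: 1/3 · 4/35 = 4/105, 1/3 · 1/5 = 1/15, 1/3 · 2/5 = 2/15; these sum to 5/21.
Normalising, the posterior is P(bag A | data) = 4/25, P(bag B | data) = 7/25, P(bag C | data) = 14/25.
Averaging over the posterior, P(red next | data) = (3/4)(4/25) + (2/3)(7/25) + (1/2)(14/25) = 44/75.

0.5867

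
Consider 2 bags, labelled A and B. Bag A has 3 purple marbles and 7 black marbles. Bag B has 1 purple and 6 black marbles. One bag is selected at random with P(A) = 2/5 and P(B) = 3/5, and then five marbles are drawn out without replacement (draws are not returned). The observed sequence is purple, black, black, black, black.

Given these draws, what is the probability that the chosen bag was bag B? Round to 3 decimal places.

The likelihood of the observed sequence under each hypothesis: P(data | bag A) = (3/10)(7/9)(6/8)(5/7)(4/6) = 1/12; P(data | bag B) = (1/7)(6/6)(5/5)(4/4)(3/3) = 1/7.
Weighting by the prior gives 2/5 · 1/12 = 1/30, 3/5 · 1/7 = 3/35; these sum to 5/42.
So P(bag B | data) = (3/35) / (5/42) = 18/25.

0.720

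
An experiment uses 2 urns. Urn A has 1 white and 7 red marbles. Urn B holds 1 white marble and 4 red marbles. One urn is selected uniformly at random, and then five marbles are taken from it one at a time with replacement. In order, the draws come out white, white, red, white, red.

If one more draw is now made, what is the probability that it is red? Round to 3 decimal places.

Under each hypothesis, the probability of the observed sequence is: P(data | urn A) = (1/8)(1/8)(7/8)(1/8)(7/8) = 0.0014954; P(data | urn B) = (1/5)(1/5)(4/5)(1/5)(4/5) = 0.00512.
Weighting by the prior gives 1/2 · 0.0014954 = 0.00074768, 1/2 · 0.00512 = 0.00256; these sum to 0.0033077.
The posterior is then P(urn A | data) = 0.22604, P(urn B | data) = 0.77396.
So P(red next | data) = Σ P(red next | H) P(H | data) = (7/8)(0.22604) + (4/5)(0.77396) = 0.81695.

0.817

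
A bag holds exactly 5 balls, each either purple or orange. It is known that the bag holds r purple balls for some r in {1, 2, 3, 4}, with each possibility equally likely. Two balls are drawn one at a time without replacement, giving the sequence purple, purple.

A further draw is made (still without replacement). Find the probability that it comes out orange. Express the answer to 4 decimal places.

0.5000

For each hypothesis, P(data | H) works out to: P(data | r = 1) = (1/5)(0/4) = 0; P(data | r = 2) = (2/5)(1/4) = 1/10; P(data | r = 3) = (3/5)(2/4) = 3/10; P(data | r = 4) = (4/5)(3/4) = 3/5.
Multiplying each by its prior: 1/4 · 0 = 0, 1/4 · 1/10 = 1/40, 1/4 · 3/10 = 3/40, 1/4 · 3/5 = 3/20; with total 1/4.
Normalising, the posterior is P(r = 1 | data) = 0, P(r = 2 | data) = 1/10, P(r = 3 | data) = 3/10, P(r = 4 | data) = 3/5.
Averaging over the posterior, P(orange next | data) = (1)(1/10) + (2/3)(3/10) + (1/3)(3/5) = 1/2.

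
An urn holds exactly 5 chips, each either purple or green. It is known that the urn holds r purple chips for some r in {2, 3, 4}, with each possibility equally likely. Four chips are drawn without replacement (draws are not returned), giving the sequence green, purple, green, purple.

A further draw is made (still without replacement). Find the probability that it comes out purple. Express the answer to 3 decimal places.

0.500

Under each hypothesis, the probability of the observed sequence is: P(data | r = 2) = (3/5)(2/4)(2/3)(1/2) = 1/10; P(data | r = 3) = (2/5)(3/4)(1/3)(2/2) = 1/10; P(data | r = 4) = (1/5)(4/4)(0/3) = 0.
Weighting by the prior gives 1/3 · 1/10 = 1/30, 1/3 · 1/10 = 1/30, 1/3 · 0 = 0; summing to 1/15.
The posterior is then P(r = 2 | data) = 1/2, P(r = 3 | data) = 1/2, P(r = 4 | data) = 0.
Averaging over the posterior, P(purple next | data) = (0)(1/2) + (1)(1/2) = 1/2.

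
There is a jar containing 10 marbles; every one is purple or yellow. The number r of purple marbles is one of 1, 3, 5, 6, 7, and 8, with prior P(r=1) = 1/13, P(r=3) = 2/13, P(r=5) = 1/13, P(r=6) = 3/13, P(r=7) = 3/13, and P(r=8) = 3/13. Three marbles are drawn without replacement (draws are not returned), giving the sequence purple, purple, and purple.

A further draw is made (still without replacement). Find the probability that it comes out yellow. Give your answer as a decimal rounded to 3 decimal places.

0.395

The likelihood of the observed sequence under each hypothesis: P(data | r = 1) = (1/10)(0/9) = 0; P(data | r = 3) = (3/10)(2/9)(1/8) = 1/120; P(data | r = 5) = (5/10)(4/9)(3/8) = 1/12; P(data | r = 6) = (6/10)(5/9)(4/8) = 1/6; P(data | r = 7) = (7/10)(6/9)(5/8) = 7/24; P(data | r = 8) = (8/10)(7/9)(6/8) = 7/15.
The prior-weighted likelihoods are 1/13 · 0 = 0, 2/13 · 1/120 = 1/780, 1/13 · 1/12 = 1/156, 3/13 · 1/6 = 1/26, 3/13 · 7/24 = 7/104, 3/13 · 7/15 = 7/65; these sum to 23/104.
Dividing through by the total gives posterior P(r = 1 | data) = 0, P(r = 3 | data) = 2/345, P(r = 5 | data) = 2/69, P(r = 6 | data) = 4/23, P(r = 7 | data) = 7/23, P(r = 8 | data) = 56/115.
Averaging over the posterior, P(yellow next | data) = (1)(2/345) + (5/7)(2/69) + (4/7)(4/23) + (3/7)(7/23) + (2/7)(56/115) = 191/483.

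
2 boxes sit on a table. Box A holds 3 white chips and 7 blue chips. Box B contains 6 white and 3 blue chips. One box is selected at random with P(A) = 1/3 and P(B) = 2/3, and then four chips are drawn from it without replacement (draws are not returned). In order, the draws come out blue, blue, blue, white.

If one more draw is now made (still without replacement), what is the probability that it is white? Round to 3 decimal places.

Compute the likelihood of the observed sequence for each case: P(data | box A) = (7/10)(6/9)(5/8)(3/7) = 1/8; P(data | box B) = (3/9)(2/8)(1/7)(6/6) = 1/84.
Multiplying each by its prior: 1/3 · 1/8 = 1/24, 2/3 · 1/84 = 1/126; with total 25/504.
Dividing through by the total gives posterior P(box A | data) = 21/25, P(box B | data) = 4/25.
Averaging over the posterior, P(white next | data) = (1/3)(21/25) + (1)(4/25) = 11/25.

0.440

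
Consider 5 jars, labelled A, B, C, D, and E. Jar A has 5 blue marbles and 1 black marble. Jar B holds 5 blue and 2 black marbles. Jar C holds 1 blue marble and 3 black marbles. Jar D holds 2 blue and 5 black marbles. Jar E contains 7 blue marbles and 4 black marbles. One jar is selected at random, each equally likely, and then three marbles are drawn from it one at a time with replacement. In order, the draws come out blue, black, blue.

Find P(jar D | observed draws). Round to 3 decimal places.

0.113

Compute the likelihood of the observed sequence for each case: P(data | jar A) = (5/6)(1/6)(5/6) = 0.11574; P(data | jar B) = (5/7)(2/7)(5/7) = 0.14577; P(data | jar C) = (1/4)(3/4)(1/4) = 0.046875; P(data | jar D) = (2/7)(5/7)(2/7) = 0.058309; P(data | jar E) = (7/11)(4/11)(7/11) = 0.14726.
The prior-weighted likelihoods are 1/5 · 0.11574 = 0.023148, 1/5 · 0.14577 = 0.029155, 1/5 · 0.046875 = 0.009375, 1/5 · 0.058309 = 0.011662, 1/5 · 0.14726 = 0.029452; summing to 0.10279.
So P(jar D | data) = (0.011662) / (0.10279) = 0.11345.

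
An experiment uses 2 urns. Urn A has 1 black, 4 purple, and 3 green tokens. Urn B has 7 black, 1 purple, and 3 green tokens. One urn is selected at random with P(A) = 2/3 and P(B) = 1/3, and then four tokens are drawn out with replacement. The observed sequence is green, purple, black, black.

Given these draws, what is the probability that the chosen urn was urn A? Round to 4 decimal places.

0.3685

The likelihood of the observed sequence under each hypothesis: P(data | urn A) = (3/8)(4/8)(1/8)(1/8) = 0.0029297; P(data | urn B) = (3/11)(1/11)(7/11)(7/11) = 0.01004.
The prior-weighted likelihoods are 2/3 · 0.0029297 = 0.0019531, 1/3 · 0.01004 = 0.0033468; summing to 0.0052999.
So P(urn A | data) = (0.0019531) / (0.0052999) = 0.36852.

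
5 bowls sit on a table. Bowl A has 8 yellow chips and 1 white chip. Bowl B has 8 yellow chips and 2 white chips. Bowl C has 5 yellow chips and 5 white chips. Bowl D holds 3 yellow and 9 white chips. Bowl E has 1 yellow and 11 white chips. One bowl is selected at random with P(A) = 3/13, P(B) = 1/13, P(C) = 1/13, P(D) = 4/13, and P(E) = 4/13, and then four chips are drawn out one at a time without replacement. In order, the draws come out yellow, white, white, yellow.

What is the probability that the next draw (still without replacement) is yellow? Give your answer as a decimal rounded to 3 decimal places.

The likelihood of the observed sequence under each hypothesis: P(data | bowl A) = (8/9)(1/8)(0/7) = 0; P(data | bowl B) = (8/10)(2/9)(1/8)(7/7) = 0.022222; P(data | bowl C) = (5/10)(5/9)(4/8)(4/7) = 0.079365; P(data | bowl D) = (3/12)(9/11)(8/10)(2/9) = 0.036364; P(data | bowl E) = (1/12)(11/11)(10/10)(0/9) = 0.
Weighting by the prior gives 3/13 · 0 = 0, 1/13 · 0.022222 = 0.0017094, 1/13 · 0.079365 = 0.006105, 4/13 · 0.036364 = 0.011189, 4/13 · 0 = 0; these sum to 0.019003.
Dividing through by the total gives posterior P(bowl A | data) = 0, P(bowl B | data) = 0.089953, P(bowl C | data) = 0.32126, P(bowl D | data) = 0.58879, P(bowl E | data) = 0.
So P(yellow next | data) = Σ P(yellow next | H) P(H | data) = (1)(0.089953) + (1/2)(0.32126) + (1/8)(0.58879) = 0.32418.

0.324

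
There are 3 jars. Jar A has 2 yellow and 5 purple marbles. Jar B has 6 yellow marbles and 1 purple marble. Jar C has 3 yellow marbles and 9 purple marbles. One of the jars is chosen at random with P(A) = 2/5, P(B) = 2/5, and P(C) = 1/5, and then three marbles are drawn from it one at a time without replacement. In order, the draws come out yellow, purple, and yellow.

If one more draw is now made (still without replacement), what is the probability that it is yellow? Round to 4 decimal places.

0.6880

Compute the likelihood of the observed sequence for each case: P(data | jar A) = (2/7)(5/6)(1/5) = 0.047619; P(data | jar B) = (6/7)(1/6)(5/5) = 0.14286; P(data | jar C) = (3/12)(9/11)(2/10) = 0.040909.
Multiplying each by its prior: 2/5 · 0.047619 = 0.019048, 2/5 · 0.14286 = 0.057143, 1/5 · 0.040909 = 0.0081818; with total 0.084372.
Normalising, the posterior is P(jar A | data) = 0.22576, P(jar B | data) = 0.67727, P(jar C | data) = 0.096973.
So P(yellow next | data) = Σ P(yellow next | H) P(H | data) = (0)(0.22576) + (1)(0.67727) + (1/9)(0.096973) = 0.68805.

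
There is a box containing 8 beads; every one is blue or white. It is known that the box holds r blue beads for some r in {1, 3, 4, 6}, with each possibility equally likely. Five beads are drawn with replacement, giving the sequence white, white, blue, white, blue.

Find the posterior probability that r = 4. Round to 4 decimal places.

The likelihood of the observed sequence under each hypothesis: P(data | r = 1) = (7/8)(7/8)(1/8)(7/8)(1/8) = 0.010468; P(data | r = 3) = (5/8)(5/8)(3/8)(5/8)(3/8) = 0.034332; P(data | r = 4) = (4/8)(4/8)(4/8)(4/8)(4/8) = 0.03125; P(data | r = 6) = (2/8)(2/8)(6/8)(2/8)(6/8) = 0.0087891.
The prior-weighted likelihoods are 1/4 · 0.010468 = 0.0026169, 1/4 · 0.034332 = 0.0085831, 1/4 · 0.03125 = 0.0078125, 1/4 · 0.0087891 = 0.0021973; with total 0.02121.
Hence P(r = 4 | data) = (0.0078125) / (0.02121) = 0.36835.

0.3683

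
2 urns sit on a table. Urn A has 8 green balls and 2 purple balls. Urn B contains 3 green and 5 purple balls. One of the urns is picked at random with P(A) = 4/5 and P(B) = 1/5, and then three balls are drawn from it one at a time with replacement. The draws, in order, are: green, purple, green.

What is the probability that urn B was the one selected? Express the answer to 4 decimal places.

0.1465

Compute the likelihood of the observed sequence for each case: P(data | urn A) = (8/10)(2/10)(8/10) = 0.128; P(data | urn B) = (3/8)(5/8)(3/8) = 0.087891.
The prior-weighted likelihoods are 4/5 · 0.128 = 0.1024, 1/5 · 0.087891 = 0.017578; summing to 0.11998.
By Bayes' rule, P(urn B | data) = (0.017578) / (0.11998) = 0.14651.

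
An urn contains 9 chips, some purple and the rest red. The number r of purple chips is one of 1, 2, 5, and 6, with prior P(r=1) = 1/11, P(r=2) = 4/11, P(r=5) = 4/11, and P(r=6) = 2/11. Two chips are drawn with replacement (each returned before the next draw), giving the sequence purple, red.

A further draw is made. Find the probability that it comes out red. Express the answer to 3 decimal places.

For each hypothesis, P(data | H) works out to: P(data | r = 1) = (1/9)(8/9) = 8/81; P(data | r = 2) = (2/9)(7/9) = 14/81; P(data | r = 5) = (5/9)(4/9) = 20/81; P(data | r = 6) = (6/9)(3/9) = 2/9.
Multiplying each by its prior: 1/11 · 8/81 = 8/891, 4/11 · 14/81 = 56/891, 4/11 · 20/81 = 80/891, 2/11 · 2/9 = 4/99; these sum to 20/99.
Dividing through by the total gives posterior P(r = 1 | data) = 2/45, P(r = 2 | data) = 14/45, P(r = 5 | data) = 4/9, P(r = 6 | data) = 1/5.
So P(red next | data) = Σ P(red next | H) P(H | data) = (8/9)(2/45) + (7/9)(14/45) + (4/9)(4/9) + (1/3)(1/5) = 221/405.

0.546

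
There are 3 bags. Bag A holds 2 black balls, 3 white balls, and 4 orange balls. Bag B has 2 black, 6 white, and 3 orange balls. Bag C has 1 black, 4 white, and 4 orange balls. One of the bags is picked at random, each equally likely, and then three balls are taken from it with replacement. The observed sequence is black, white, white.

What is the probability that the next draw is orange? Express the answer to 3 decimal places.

0.352

Compute the likelihood of the observed sequence for each case: P(data | bag A) = (2/9)(3/9)(3/9) = 0.024691; P(data | bag B) = (2/11)(6/11)(6/11) = 0.054095; P(data | bag C) = (1/9)(4/9)(4/9) = 0.021948.
The prior-weighted likelihoods are 1/3 · 0.024691 = 0.0082305, 1/3 · 0.054095 = 0.018032, 1/3 · 0.021948 = 0.007316; with total 0.033578.
Normalising, the posterior is P(bag A | data) = 0.24511, P(bag B | data) = 0.53701, P(bag C | data) = 0.21788.
So P(orange next | data) = Σ P(orange next | H) P(H | data) = (4/9)(0.24511) + (3/11)(0.53701) + (4/9)(0.21788) = 0.35223.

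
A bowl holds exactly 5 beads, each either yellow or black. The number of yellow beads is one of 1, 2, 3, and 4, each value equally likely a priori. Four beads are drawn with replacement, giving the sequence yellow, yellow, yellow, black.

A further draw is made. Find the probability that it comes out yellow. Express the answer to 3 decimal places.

Under each hypothesis, the probability of the observed sequence is: P(data | r = 1) = (1/5)(1/5)(1/5)(4/5) = 0.0064; P(data | r = 2) = (2/5)(2/5)(2/5)(3/5) = 0.0384; P(data | r = 3) = (3/5)(3/5)(3/5)(2/5) = 0.0864; P(data | r = 4) = (4/5)(4/5)(4/5)(1/5) = 0.1024.
Multiplying each by its prior: 1/4 · 0.0064 = 0.0016, 1/4 · 0.0384 = 0.0096, 1/4 · 0.0864 = 0.0216, 1/4 · 0.1024 = 0.0256; these sum to 0.0584.
The posterior is then P(r = 1 | data) = 0.027397, P(r = 2 | data) = 0.16438, P(r = 3 | data) = 0.36986, P(r = 4 | data) = 0.43836.
Averaging over the posterior, P(yellow next | data) = (1/5)(0.027397) + (2/5)(0.16438) + (3/5)(0.36986) + (4/5)(0.43836) = 0.64384.

0.644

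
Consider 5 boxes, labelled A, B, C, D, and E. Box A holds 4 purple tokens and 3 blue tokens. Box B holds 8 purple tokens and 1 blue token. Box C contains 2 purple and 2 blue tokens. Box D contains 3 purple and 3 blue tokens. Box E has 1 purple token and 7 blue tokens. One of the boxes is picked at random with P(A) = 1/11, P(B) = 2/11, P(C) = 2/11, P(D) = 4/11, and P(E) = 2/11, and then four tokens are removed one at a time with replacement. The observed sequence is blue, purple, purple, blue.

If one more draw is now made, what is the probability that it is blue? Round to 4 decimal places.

The likelihood of the observed sequence under each hypothesis: P(data | box A) = (3/7)(4/7)(4/7)(3/7) = 0.059975; P(data | box B) = (1/9)(8/9)(8/9)(1/9) = 0.0097546; P(data | box C) = (2/4)(2/4)(2/4)(2/4) = 0.0625; P(data | box D) = (3/6)(3/6)(3/6)(3/6) = 0.0625; P(data | box E) = (7/8)(1/8)(1/8)(7/8) = 0.011963.
The prior-weighted likelihoods are 1/11 · 0.059975 = 0.0054523, 2/11 · 0.0097546 = 0.0017736, 2/11 · 0.0625 = 0.011364, 4/11 · 0.0625 = 0.022727, 2/11 · 0.011963 = 0.0021751; with total 0.043492.
Dividing through by the total gives posterior P(box A | data) = 0.12536, P(box B | data) = 0.040779, P(box C | data) = 0.26128, P(box D | data) = 0.52256, P(box E | data) = 0.050011.
So P(blue next | data) = Σ P(blue next | H) P(H | data) = (3/7)(0.12536) + (1/9)(0.040779) + (1/2)(0.26128) + (1/2)(0.52256) + (7/8)(0.050011) = 0.49394.

0.4939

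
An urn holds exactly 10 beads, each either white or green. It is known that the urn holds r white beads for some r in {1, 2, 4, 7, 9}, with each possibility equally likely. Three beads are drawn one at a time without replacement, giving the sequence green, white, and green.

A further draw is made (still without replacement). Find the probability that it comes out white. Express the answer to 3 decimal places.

0.299

For each hypothesis, P(data | H) works out to: P(data | r = 1) = (9/10)(1/9)(8/8) = 0.1; P(data | r = 2) = (8/10)(2/9)(7/8) = 0.15556; P(data | r = 4) = (6/10)(4/9)(5/8) = 0.16667; P(data | r = 7) = (3/10)(7/9)(2/8) = 0.058333; P(data | r = 9) = (1/10)(9/9)(0/8) = 0.
Multiplying each by its prior: 1/5 · 0.1 = 0.02, 1/5 · 0.15556 = 0.031111, 1/5 · 0.16667 = 0.033333, 1/5 · 0.058333 = 0.011667, 1/5 · 0 = 0; with total 0.096111.
Dividing through by the total gives posterior P(r = 1 | data) = 0.20809, P(r = 2 | data) = 0.3237, P(r = 4 | data) = 0.34682, P(r = 7 | data) = 0.12139, P(r = 9 | data) = 0.
The predictive probability is P(white next | data) = (0)(0.20809) + (1/7)(0.3237) + (3/7)(0.34682) + (6/7)(0.12139) = 0.29893.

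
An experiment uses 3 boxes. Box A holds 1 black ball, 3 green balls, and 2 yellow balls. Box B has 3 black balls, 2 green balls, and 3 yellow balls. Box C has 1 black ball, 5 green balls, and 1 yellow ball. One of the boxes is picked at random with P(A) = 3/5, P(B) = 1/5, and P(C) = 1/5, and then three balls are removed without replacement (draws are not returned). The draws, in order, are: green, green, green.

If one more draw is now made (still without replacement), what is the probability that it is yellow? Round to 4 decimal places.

0.3934

The likelihood of the observed sequence under each hypothesis: P(data | box A) = (3/6)(2/5)(1/4) = 1/20; P(data | box B) = (2/8)(1/7)(0/6) = 0; P(data | box C) = (5/7)(4/6)(3/5) = 2/7.
Weighting by the prior gives 3/5 · 1/20 = 3/100, 1/5 · 0 = 0, 1/5 · 2/7 = 2/35; summing to 61/700.
Dividing through by the total gives posterior P(box A | data) = 21/61, P(box B | data) = 0, P(box C | data) = 40/61.
So P(yellow next | data) = Σ P(yellow next | H) P(H | data) = (2/3)(21/61) + (1/4)(40/61) = 24/61.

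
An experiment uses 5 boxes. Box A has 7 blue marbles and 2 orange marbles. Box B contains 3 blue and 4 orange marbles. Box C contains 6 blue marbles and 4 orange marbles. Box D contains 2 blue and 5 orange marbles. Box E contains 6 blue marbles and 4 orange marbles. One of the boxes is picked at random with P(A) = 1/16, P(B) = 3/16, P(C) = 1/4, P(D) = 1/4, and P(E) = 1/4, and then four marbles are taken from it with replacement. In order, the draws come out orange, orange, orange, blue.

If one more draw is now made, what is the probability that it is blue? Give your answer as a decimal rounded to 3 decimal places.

0.425

The likelihood of the observed sequence under each hypothesis: P(data | box A) = (2/9)(2/9)(2/9)(7/9) = 0.0085353; P(data | box B) = (4/7)(4/7)(4/7)(3/7) = 0.079967; P(data | box C) = (4/10)(4/10)(4/10)(6/10) = 0.0384; P(data | box D) = (5/7)(5/7)(5/7)(2/7) = 0.10412; P(data | box E) = (4/10)(4/10)(4/10)(6/10) = 0.0384.
Multiplying each by its prior: 1/16 · 0.0085353 = 0.00053346, 3/16 · 0.079967 = 0.014994, 1/4 · 0.0384 = 0.0096, 1/4 · 0.10412 = 0.026031, 1/4 · 0.0384 = 0.0096; summing to 0.060758.
Normalising, the posterior is P(box A | data) = 0.00878, P(box B | data) = 0.24678, P(box C | data) = 0.158, P(box D | data) = 0.42843, P(box E | data) = 0.158.
The predictive probability is P(blue next | data) = (7/9)(0.00878) + (3/7)(0.24678) + (3/5)(0.158) + (2/7)(0.42843) + (3/5)(0.158) = 0.42461.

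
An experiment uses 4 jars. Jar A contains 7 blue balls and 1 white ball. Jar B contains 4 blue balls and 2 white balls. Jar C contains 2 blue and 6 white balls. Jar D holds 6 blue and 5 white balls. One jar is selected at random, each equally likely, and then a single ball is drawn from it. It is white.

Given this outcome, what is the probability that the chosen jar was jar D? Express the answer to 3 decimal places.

Under each hypothesis, the probability of this draw is: P(data | jar A) = (1/8) = 0.125; P(data | jar B) = (2/6) = 0.33333; P(data | jar C) = (6/8) = 0.75; P(data | jar D) = (5/11) = 0.45455.
The prior-weighted likelihoods are 1/4 · 0.125 = 0.03125, 1/4 · 0.33333 = 0.083333, 1/4 · 0.75 = 0.1875, 1/4 · 0.45455 = 0.11364; with total 0.41572.
Hence P(jar D | data) = (0.11364) / (0.41572) = 0.27335.

0.273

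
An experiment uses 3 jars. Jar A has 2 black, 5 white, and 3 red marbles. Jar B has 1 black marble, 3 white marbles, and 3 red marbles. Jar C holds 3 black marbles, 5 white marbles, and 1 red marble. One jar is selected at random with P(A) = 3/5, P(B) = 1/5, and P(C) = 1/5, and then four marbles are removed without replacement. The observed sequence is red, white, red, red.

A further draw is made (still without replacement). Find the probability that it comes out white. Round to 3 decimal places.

The likelihood of the observed sequence under each hypothesis: P(data | jar A) = (3/10)(5/9)(2/8)(1/7) = 0.0059524; P(data | jar B) = (3/7)(3/6)(2/5)(1/4) = 0.021429; P(data | jar C) = (1/9)(5/8)(0/7) = 0.
Weighting by the prior gives 3/5 · 0.0059524 = 0.0035714, 1/5 · 0.021429 = 0.0042857, 1/5 · 0 = 0; these sum to 0.0078571.
Dividing through by the total gives posterior P(jar A | data) = 0.45455, P(jar B | data) = 0.54545, P(jar C | data) = 0.
So P(white next | data) = Σ P(white next | H) P(H | data) = (2/3)(0.45455) + (2/3)(0.54545) = 0.66667.

0.667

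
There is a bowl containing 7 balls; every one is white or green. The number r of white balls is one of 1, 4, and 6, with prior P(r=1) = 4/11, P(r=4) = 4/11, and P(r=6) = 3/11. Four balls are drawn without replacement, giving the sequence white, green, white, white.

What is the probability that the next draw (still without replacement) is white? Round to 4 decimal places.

0.7037

The likelihood of the observed sequence under each hypothesis: P(data | r = 1) = (1/7)(6/6)(0/5) = 0; P(data | r = 4) = (4/7)(3/6)(3/5)(2/4) = 3/35; P(data | r = 6) = (6/7)(1/6)(5/5)(4/4) = 1/7.
The prior-weighted likelihoods are 4/11 · 0 = 0, 4/11 · 3/35 = 12/385, 3/11 · 1/7 = 3/77; with total 27/385.
The posterior is then P(r = 1 | data) = 0, P(r = 4 | data) = 4/9, P(r = 6 | data) = 5/9.
So P(white next | data) = Σ P(white next | H) P(H | data) = (1/3)(4/9) + (1)(5/9) = 19/27.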